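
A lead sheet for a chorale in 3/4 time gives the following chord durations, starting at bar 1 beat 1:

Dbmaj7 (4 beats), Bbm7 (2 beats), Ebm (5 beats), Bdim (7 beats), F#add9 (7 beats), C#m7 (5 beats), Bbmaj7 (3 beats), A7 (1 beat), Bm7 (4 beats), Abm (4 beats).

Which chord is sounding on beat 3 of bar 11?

Bbmaj7

Beat 3 of bar 11 is beat (11−1)×3 + 3 = 33 overall.
Running totals: Dbmaj7 ends at 4, Bbm7 ends at 6, Ebm ends at 11, Bdim ends at 18, F#add9 ends at 25, C#m7 ends at 30, Bbmaj7 ends at 33.
Beat 33 falls within Bbmaj7.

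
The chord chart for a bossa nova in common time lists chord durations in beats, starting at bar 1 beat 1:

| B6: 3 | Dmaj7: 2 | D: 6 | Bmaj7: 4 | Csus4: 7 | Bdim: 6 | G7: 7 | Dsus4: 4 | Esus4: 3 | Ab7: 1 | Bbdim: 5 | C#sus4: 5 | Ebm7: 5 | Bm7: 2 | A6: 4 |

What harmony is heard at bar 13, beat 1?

C#sus4

Beat 1 of bar 13 is beat (13−1)×4 + 1 = 49 overall.
Running totals: B6 ends at 3, Dmaj7 ends at 5, D ends at 11, Bmaj7 ends at 15, Csus4 ends at 22, Bdim ends at 28, G7 ends at 35, Dsus4 ends at 39, Esus4 ends at 42, Ab7 ends at 43, Bbdim ends at 48, C#sus4 ends at 53.
Beat 49 falls within C#sus4.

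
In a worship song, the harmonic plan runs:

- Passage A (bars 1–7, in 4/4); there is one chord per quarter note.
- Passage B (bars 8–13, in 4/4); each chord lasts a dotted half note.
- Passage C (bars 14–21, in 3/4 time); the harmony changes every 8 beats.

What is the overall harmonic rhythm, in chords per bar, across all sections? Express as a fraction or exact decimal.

A: 7 bars of 4 beats is 28 beats; at 1 beat each that's 28 chords.
B: 6 bars of 4 beats is 24 beats; at 3 beats each that's 8 chords.
C: 8 bars of 3 beats is 24 beats; at 8 beats each that's 3 chords.
Overall: 39 chords over 21 bars → 39/21 = 13/7 chords per bar.

13/7 chords per bar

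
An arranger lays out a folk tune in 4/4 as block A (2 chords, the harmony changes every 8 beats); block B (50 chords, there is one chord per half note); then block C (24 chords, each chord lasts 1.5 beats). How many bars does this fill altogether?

A: 2 × 8 = 16 beats = 4 bars.
B: 50 × 2 = 100 beats = 25 bars.
C: 24 × 1.5 = 36 beats = 9 bars.
Total: 4 + 25 + 9 = 38 bars.

38 bars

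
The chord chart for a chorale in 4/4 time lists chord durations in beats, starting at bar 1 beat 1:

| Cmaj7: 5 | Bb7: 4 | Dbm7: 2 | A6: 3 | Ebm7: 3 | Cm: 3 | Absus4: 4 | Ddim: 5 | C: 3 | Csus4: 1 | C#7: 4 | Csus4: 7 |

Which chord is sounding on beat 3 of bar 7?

Ddim

Beat 3 of bar 7 is beat (7−1)×4 + 3 = 27 overall.
Running totals: Cmaj7 ends at 5, Bb7 ends at 9, Dbm7 ends at 11, A6 ends at 14, Ebm7 ends at 17, Cm ends at 20, Absus4 ends at 24, Ddim ends at 29.
Beat 27 falls within Ddim.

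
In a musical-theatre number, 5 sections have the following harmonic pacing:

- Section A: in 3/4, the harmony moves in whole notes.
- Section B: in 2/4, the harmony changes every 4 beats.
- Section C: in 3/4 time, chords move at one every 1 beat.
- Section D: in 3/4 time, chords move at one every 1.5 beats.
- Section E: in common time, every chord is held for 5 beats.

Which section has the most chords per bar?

A: 3 beats/bar ÷ 4 beats/chord = 0.75 chords/bar.
B: 2 beats/bar ÷ 4 beats/chord = 0.5 chords/bar.
C: 3 beats/bar ÷ 1 beat/chord = 3 chords/bar.
D: 3 beats/bar ÷ 1.5 beats/chord = 2 chords/bar.
E: 4 beats/bar ÷ 5 beats/chord = 0.8 chords/bar.
Fastest is C at 3 chords/bar.

Section C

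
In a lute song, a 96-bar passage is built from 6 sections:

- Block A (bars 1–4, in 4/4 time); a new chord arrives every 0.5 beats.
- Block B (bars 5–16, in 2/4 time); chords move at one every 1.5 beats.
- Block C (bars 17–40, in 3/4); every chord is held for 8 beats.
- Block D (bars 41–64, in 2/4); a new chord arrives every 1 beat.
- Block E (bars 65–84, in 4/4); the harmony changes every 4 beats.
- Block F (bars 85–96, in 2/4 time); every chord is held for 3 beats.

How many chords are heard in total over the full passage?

133 chords

A: 4·4 = 16 beats, 16/0.5 = 32 chords.
B: 12·2 = 24 beats, 24/1.5 = 16 chords.
C: 24·3 = 72 beats, 72/8 = 9 chords.
D: 24·2 = 48 beats, 48/1 = 48 chords.
E: 20·4 = 80 beats, 80/4 = 20 chords.
F: 12·2 = 24 beats, 24/3 = 8 chords.
Total: 32 + 16 + 9 + 48 + 20 + 8 = 133.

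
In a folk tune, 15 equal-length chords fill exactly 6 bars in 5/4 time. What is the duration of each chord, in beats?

6 bars × 5 beats/bar = 30 beats total.
30 beats ÷ 15 chords = 2 beats per chord.
(That is a half note.)

2 beats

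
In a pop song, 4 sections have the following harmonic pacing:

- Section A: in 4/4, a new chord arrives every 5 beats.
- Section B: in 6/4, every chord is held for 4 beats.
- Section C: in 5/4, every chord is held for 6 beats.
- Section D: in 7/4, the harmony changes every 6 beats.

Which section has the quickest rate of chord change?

A: 4/5 = 0.8 chords/bar.
B: 6/4 = 1.5 chords/bar.
C: 5/6 = 5/6 chords/bar.
D: 7/6 = 7/6 chords/bar.
Fastest is B at 1.5 chords/bar.

Section B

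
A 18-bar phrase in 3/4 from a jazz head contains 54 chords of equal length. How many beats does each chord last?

18 bars × 3 beats/bar = 54 beats total.
54 beats ÷ 54 chords = 1 beats per chord.
(That is a quarter note.)

1 beat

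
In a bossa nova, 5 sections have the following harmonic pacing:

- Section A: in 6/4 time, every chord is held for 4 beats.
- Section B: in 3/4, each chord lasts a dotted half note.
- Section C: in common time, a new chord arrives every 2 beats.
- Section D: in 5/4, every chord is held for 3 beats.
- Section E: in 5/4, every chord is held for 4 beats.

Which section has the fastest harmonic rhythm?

Section C

A: each chord is 4 beats in 6/4, so 1.5 per bar.
B: each chord is 3 beats in 3/4, so 1 per bar.
C: each chord is 2 beats in 4/4, so 2 per bar.
D: each chord is 3 beats in 5/4, so 5/3 per bar.
E: each chord is 4 beats in 5/4, so 1.25 per bar.
Fastest is C at 2 chords/bar.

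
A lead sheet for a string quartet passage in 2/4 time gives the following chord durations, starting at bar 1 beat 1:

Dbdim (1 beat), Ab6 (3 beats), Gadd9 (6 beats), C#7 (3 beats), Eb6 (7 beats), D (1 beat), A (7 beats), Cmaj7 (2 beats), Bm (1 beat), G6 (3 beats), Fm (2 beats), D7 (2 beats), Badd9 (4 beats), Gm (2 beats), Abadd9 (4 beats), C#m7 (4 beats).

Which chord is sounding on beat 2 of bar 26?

C#m7

Beat 2 of bar 26 is beat (26−1)×2 + 2 = 52 overall.
Running totals: Dbdim ends at 1, Ab6 ends at 4, Gadd9 ends at 10, C#7 ends at 13, Eb6 ends at 20, D ends at 21, A ends at 28, Cmaj7 ends at 30, Bm ends at 31, G6 ends at 34, Fm ends at 36, D7 ends at 38, Badd9 ends at 42, Gm ends at 44, Abadd9 ends at 48, C#m7 ends at 52.
Beat 52 falls within C#m7.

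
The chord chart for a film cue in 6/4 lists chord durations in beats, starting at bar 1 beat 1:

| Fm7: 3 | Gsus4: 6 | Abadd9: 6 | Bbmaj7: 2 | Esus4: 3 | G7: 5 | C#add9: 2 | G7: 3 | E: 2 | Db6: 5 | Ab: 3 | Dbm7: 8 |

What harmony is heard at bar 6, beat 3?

Beat 3 of bar 6 is beat (6−1)×6 + 3 = 33 overall.
Running totals: Fm7 ends at 3, Gsus4 ends at 9, Abadd9 ends at 15, Bbmaj7 ends at 17, Esus4 ends at 20, G7 ends at 25, C#add9 ends at 27, G7 ends at 30, E ends at 32, Db6 ends at 37.
Beat 33 falls within Db6.

Db6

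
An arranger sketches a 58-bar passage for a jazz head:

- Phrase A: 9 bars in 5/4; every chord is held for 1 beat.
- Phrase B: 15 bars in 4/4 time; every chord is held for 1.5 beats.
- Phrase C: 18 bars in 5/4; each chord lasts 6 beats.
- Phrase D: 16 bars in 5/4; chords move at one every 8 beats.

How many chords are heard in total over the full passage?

110 chords

A: 9 bars × 5 beats = 45 beats; 1 beat/chord → 45 chords.
B: 15 bars × 4 beats = 60 beats; 1.5 beats/chord → 40 chords.
C: 18 bars × 5 beats = 90 beats; 6 beats/chord → 15 chords.
D: 16 bars × 5 beats = 80 beats; 8 beats/chord → 10 chords.
Total: 45 + 40 + 15 + 10 = 110.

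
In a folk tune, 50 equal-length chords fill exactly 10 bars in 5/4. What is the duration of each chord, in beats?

10 bars × 5 beats/bar = 50 beats total.
50 beats ÷ 50 chords = 1 beats per chord.
(That is a quarter note.)

1 beat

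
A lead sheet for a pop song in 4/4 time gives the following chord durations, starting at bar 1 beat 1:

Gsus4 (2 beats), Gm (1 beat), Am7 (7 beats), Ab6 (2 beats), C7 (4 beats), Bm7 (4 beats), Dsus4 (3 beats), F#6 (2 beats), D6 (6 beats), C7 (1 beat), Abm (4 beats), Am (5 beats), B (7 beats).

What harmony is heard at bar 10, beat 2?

Am

Beat 2 of bar 10 is beat (10−1)×4 + 2 = 38 overall.
Running totals: Gsus4 ends at 2, Gm ends at 3, Am7 ends at 10, Ab6 ends at 12, C7 ends at 16, Bm7 ends at 20, Dsus4 ends at 23, F#6 ends at 25, D6 ends at 31, C7 ends at 32, Abm ends at 36, Am ends at 41.
Beat 38 falls within Am.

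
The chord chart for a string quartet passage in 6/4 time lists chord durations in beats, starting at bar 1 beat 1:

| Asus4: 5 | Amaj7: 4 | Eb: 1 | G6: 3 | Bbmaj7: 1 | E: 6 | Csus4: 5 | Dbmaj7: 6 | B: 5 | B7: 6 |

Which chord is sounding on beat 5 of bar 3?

E

Beat 5 of bar 3 is beat (3−1)×6 + 5 = 17 overall.
Running totals: Asus4 ends at 5, Amaj7 ends at 9, Eb ends at 10, G6 ends at 13, Bbmaj7 ends at 14, E ends at 20.
Beat 17 falls within E.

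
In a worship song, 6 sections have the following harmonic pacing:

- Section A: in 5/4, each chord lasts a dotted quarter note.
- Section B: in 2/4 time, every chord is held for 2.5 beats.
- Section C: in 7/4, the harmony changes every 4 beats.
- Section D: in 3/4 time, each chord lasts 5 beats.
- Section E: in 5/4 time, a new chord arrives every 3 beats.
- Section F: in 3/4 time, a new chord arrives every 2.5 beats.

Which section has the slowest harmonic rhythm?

A: each chord is 1.5 beats in 5/4, so 10/3 per bar.
B: each chord is 2.5 beats in 2/4, so 0.8 per bar.
C: each chord is 4 beats in 7/4, so 1.75 per bar.
D: each chord is 5 beats in 3/4, so 0.6 per bar.
E: each chord is 3 beats in 5/4, so 5/3 per bar.
F: each chord is 2.5 beats in 3/4, so 1.2 per bar.
Slowest is D at 0.6 chords/bar.

Section D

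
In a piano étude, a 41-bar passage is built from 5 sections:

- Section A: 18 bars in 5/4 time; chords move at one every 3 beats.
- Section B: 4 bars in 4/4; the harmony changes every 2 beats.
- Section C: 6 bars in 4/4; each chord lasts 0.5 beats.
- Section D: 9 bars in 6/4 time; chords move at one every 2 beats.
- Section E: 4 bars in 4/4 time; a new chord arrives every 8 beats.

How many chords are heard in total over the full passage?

115 chords

A has 90 beats and chords last 3 each, so 30 chords.
B has 16 beats and chords last 2 each, so 8 chords.
C has 24 beats and chords last 0.5 each, so 48 chords.
D has 54 beats and chords last 2 each, so 27 chords.
E has 16 beats and chords last 8 each, so 2 chords.
Total: 30 + 8 + 48 + 27 + 2 = 115.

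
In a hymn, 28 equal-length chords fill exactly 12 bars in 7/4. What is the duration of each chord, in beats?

12 bars × 7 beats/bar = 84 beats total.
84 beats ÷ 28 chords = 3 beats per chord.
(That is a dotted half note.)

3 beats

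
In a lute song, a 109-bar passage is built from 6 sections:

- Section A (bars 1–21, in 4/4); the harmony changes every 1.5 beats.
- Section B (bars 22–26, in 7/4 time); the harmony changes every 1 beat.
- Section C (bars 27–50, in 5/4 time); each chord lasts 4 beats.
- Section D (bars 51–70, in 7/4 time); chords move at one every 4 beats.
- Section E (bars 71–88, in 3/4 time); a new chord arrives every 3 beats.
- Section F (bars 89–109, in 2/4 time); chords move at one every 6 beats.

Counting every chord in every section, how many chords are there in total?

A: 21·4 = 84 beats, 84/1.5 = 56 chords.
B: 5·7 = 35 beats, 35/1 = 35 chords.
C: 24·5 = 120 beats, 120/4 = 30 chords.
D: 20·7 = 140 beats, 140/4 = 35 chords.
E: 18·3 = 54 beats, 54/3 = 18 chords.
F: 21·2 = 42 beats, 42/6 = 7 chords.
Total: 56 + 35 + 30 + 35 + 18 + 7 = 181.

181 chords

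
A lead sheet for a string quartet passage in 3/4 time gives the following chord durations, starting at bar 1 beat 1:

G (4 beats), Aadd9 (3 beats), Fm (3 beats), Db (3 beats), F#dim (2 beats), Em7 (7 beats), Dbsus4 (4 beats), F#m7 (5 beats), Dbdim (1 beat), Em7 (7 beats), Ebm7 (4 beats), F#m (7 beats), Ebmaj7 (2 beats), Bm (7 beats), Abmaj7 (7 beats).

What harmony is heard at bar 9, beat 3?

F#m7

Beat 3 of bar 9 is beat (9−1)×3 + 3 = 27 overall.
Running totals: G ends at 4, Aadd9 ends at 7, Fm ends at 10, Db ends at 13, F#dim ends at 15, Em7 ends at 22, Dbsus4 ends at 26, F#m7 ends at 31.
Beat 27 falls within F#m7.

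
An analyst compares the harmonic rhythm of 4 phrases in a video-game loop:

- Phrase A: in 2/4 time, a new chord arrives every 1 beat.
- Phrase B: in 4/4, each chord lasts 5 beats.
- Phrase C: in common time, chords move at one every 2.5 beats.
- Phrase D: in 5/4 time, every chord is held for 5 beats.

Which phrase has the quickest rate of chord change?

A: 2 beats/bar ÷ 1 beat/chord = 2 chords/bar.
B: 4 beats/bar ÷ 5 beats/chord = 0.8 chords/bar.
C: 4 beats/bar ÷ 2.5 beats/chord = 1.6 chords/bar.
D: 5 beats/bar ÷ 5 beats/chord = 1 chord/bar.
Fastest is A at 2 chords/bar.

Phrase A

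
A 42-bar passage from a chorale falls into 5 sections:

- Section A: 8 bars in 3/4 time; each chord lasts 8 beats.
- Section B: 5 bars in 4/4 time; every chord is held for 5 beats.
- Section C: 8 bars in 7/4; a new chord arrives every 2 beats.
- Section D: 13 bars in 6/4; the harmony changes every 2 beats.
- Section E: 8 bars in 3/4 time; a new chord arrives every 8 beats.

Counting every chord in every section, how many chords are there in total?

77 chords

A: 8 bars × 3 beats = 24 beats; 8 beats/chord → 3 chords.
B: 5 bars × 4 beats = 20 beats; 5 beats/chord → 4 chords.
C: 8 bars × 7 beats = 56 beats; 2 beats/chord → 28 chords.
D: 13 bars × 6 beats = 78 beats; 2 beats/chord → 39 chords.
E: 8 bars × 3 beats = 24 beats; 8 beats/chord → 3 chords.
Total: 3 + 4 + 28 + 39 + 3 = 77.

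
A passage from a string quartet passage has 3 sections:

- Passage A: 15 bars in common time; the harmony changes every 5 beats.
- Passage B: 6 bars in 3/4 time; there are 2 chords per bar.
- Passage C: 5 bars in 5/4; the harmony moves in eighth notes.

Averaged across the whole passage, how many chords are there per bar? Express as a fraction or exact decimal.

37/13 chords per bar

A: 15 bars of 4 beats is 60 beats; at 5 beats each that's 12 chords.
B: 6 bars of 3 beats is 18 beats; at 1.5 beats each that's 12 chords.
C: 5 bars of 5 beats is 25 beats; at 0.5 beats each that's 50 chords.
Overall: 74 chords over 26 bars → 74/26 = 37/13 chords per bar.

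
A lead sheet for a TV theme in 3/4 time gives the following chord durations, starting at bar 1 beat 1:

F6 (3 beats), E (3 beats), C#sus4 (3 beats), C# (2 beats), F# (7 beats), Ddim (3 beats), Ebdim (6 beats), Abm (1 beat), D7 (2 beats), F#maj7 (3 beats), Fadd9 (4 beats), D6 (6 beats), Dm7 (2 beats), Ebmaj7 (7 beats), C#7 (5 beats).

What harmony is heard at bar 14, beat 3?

Beat 3 of bar 14 is beat (14−1)×3 + 3 = 42 overall.
Running totals: F6 ends at 3, E ends at 6, C#sus4 ends at 9, C# ends at 11, F# ends at 18, Ddim ends at 21, Ebdim ends at 27, Abm ends at 28, D7 ends at 30, F#maj7 ends at 33, Fadd9 ends at 37, D6 ends at 43.
Beat 42 falls within D6.

D6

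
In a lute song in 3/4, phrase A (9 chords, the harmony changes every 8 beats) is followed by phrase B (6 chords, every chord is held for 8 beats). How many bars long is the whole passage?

A: 9 × 8 = 72 beats = 24 bars.
B: 6 × 8 = 48 beats = 16 bars.
Total: 24 + 16 = 40 bars.

40 bars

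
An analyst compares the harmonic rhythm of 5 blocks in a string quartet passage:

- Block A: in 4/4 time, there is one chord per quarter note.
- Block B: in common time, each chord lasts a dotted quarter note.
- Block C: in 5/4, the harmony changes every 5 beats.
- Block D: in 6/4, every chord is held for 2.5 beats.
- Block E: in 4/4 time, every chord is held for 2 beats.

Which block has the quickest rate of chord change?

Block A

A: each chord is 1 beat in 4/4, so 4 per bar.
B: each chord is 1.5 beats in 4/4, so 8/3 per bar.
C: each chord is 5 beats in 5/4, so 1 per bar.
D: each chord is 2.5 beats in 6/4, so 2.4 per bar.
E: each chord is 2 beats in 4/4, so 2 per bar.
Fastest is A at 4 chords/bar.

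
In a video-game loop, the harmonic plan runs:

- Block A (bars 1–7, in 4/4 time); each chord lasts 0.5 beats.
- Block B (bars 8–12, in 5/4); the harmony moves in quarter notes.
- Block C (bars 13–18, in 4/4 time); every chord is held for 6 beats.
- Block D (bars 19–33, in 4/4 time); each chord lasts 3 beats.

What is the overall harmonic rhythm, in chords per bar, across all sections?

35/11 chords per bar

A: 7 × 4 = 28 beats ÷ 0.5 = 56 chords.
B: 5 × 5 = 25 beats ÷ 1 = 25 chords.
C: 6 × 4 = 24 beats ÷ 6 = 4 chords.
D: 15 × 4 = 60 beats ÷ 3 = 20 chords.
Overall: 105 chords over 33 bars → 105/33 = 35/11 chords per bar.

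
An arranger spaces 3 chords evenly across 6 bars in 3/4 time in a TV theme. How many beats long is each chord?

6 bars × 3 beats/bar = 18 beats total.
18 beats ÷ 3 chords = 6 beats per chord.

6 beats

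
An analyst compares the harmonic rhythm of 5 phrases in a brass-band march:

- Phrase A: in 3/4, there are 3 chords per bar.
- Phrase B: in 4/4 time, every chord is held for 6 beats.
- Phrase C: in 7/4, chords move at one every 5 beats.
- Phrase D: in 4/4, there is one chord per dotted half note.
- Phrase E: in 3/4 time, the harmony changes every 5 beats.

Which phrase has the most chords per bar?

A: 3/1 = 3 chords/bar.
B: 4/6 = 2/3 chords/bar.
C: 7/5 = 1.4 chords/bar.
D: 4/3 = 4/3 chords/bar.
E: 3/5 = 0.6 chords/bar.
Fastest is A at 3 chords/bar.

Phrase A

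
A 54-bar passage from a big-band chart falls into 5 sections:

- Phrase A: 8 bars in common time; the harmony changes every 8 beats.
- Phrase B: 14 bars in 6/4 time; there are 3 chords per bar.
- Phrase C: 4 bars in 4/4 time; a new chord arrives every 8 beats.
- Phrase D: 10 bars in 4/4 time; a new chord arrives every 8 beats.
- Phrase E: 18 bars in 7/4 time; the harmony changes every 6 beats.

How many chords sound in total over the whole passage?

A: 8·4 = 32 beats, 32/8 = 4 chords.
B: 14·6 = 84 beats, 84/2 = 42 chords.
C: 4·4 = 16 beats, 16/8 = 2 chords.
D: 10·4 = 40 beats, 40/8 = 5 chords.
E: 18·7 = 126 beats, 126/6 = 21 chords.
Total: 4 + 42 + 2 + 5 + 21 = 74.

74 chords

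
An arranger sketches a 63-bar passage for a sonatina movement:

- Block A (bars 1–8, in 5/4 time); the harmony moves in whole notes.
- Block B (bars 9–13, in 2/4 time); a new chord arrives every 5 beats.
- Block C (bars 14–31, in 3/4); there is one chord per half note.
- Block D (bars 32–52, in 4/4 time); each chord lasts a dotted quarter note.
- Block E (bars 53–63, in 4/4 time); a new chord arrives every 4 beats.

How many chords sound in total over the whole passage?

A has 40 beats and chords last 4 each, so 10 chords.
B has 10 beats and chords last 5 each, so 2 chords.
C has 54 beats and chords last 2 each, so 27 chords.
D has 84 beats and chords last 1.5 each, so 56 chords.
E has 44 beats and chords last 4 each, so 11 chords.
Total: 10 + 2 + 27 + 56 + 11 = 106.

106 chords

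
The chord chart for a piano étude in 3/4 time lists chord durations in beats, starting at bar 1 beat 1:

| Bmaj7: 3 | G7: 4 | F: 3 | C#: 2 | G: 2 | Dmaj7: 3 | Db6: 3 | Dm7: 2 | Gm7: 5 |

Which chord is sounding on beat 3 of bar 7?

Beat 3 of bar 7 is beat (7−1)×3 + 3 = 21 overall.
Running totals: Bmaj7 ends at 3, G7 ends at 7, F ends at 10, C# ends at 12, G ends at 14, Dmaj7 ends at 17, Db6 ends at 20, Dm7 ends at 22.
Beat 21 falls within Dm7.

Dm7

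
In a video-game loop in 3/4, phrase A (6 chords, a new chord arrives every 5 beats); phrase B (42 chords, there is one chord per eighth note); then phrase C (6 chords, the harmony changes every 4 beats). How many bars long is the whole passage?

25 bars

A: 6 × 5 = 30 beats = 10 bars.
B: 42 × 0.5 = 21 beats = 7 bars.
C: 6 × 4 = 24 beats = 8 bars.
Total: 10 + 7 + 8 = 25 bars.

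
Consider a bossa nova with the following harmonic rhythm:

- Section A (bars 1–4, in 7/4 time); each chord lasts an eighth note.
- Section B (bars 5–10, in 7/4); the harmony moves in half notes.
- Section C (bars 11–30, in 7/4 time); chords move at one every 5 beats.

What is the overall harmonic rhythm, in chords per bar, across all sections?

A: 4 × 7 = 28 beats ÷ 0.5 = 56 chords.
B: 6 × 7 = 42 beats ÷ 2 = 21 chords.
C: 20 × 7 = 140 beats ÷ 5 = 28 chords.
Overall: 105 chords over 30 bars → 105/30 = 3.5 chords per bar.

3.5 chords per bar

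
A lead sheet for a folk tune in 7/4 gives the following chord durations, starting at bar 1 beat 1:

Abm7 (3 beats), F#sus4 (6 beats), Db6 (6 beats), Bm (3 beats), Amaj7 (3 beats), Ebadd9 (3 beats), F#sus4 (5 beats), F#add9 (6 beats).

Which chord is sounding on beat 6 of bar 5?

F#add9

Beat 6 of bar 5 is beat (5−1)×7 + 6 = 34 overall.
Running totals: Abm7 ends at 3, F#sus4 ends at 9, Db6 ends at 15, Bm ends at 18, Amaj7 ends at 21, Ebadd9 ends at 24, F#sus4 ends at 29, F#add9 ends at 35.
Beat 34 falls within F#add9.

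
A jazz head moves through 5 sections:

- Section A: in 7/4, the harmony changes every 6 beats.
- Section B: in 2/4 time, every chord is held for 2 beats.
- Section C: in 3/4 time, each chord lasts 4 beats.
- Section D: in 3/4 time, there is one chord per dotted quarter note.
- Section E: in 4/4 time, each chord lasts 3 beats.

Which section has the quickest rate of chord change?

Section D

A: each chord is 6 beats in 7/4, so 7/6 per bar.
B: each chord is 2 beats in 2/4, so 1 per bar.
C: each chord is 4 beats in 3/4, so 0.75 per bar.
D: each chord is 1.5 beats in 3/4, so 2 per bar.
E: each chord is 3 beats in 4/4, so 4/3 per bar.
Fastest is D at 2 chords/bar.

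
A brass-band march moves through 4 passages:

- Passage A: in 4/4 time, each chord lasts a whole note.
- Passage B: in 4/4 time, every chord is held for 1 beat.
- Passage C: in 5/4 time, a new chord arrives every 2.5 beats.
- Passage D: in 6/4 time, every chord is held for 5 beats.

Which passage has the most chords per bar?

A: 4 beats/bar ÷ 4 beats/chord = 1 chord/bar.
B: 4 beats/bar ÷ 1 beat/chord = 4 chords/bar.
C: 5 beats/bar ÷ 2.5 beats/chord = 2 chords/bar.
D: 6 beats/bar ÷ 5 beats/chord = 1.2 chords/bar.
Fastest is B at 4 chords/bar.

Passage B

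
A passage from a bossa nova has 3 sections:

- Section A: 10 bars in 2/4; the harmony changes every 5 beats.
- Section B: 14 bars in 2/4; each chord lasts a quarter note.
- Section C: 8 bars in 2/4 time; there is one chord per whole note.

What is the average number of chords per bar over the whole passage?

A: 10 × 2 = 20 beats ÷ 5 = 4 chords.
B: 14 × 2 = 28 beats ÷ 1 = 28 chords.
C: 8 × 2 = 16 beats ÷ 4 = 4 chords.
Overall: 36 chords over 32 bars → 36/32 = 1.125 chords per bar.

1.125 chords per bar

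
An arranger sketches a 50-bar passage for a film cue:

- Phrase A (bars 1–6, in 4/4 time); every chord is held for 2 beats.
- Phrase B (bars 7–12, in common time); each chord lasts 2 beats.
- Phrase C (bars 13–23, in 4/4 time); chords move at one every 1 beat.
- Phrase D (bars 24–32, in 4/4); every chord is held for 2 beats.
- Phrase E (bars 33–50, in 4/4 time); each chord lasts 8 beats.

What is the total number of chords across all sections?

A: 6 bars × 4 beats = 24 beats; 2 beats/chord → 12 chords.
B: 6 bars × 4 beats = 24 beats; 2 beats/chord → 12 chords.
C: 11 bars × 4 beats = 44 beats; 1 beat/chord → 44 chords.
D: 9 bars × 4 beats = 36 beats; 2 beats/chord → 18 chords.
E: 18 bars × 4 beats = 72 beats; 8 beats/chord → 9 chords.
Total: 12 + 12 + 44 + 18 + 9 = 95.

95 chords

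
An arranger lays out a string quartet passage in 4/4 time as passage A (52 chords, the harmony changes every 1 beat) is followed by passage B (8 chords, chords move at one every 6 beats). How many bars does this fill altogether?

A: 52 × 1 = 52 beats = 13 bars.
B: 8 × 6 = 48 beats = 12 bars.
Total: 13 + 12 = 25 bars.

25 bars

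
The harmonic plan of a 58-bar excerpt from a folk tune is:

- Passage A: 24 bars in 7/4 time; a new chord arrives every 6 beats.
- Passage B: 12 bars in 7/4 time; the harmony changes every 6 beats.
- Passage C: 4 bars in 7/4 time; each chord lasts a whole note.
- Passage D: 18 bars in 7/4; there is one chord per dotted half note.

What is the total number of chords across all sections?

A: 24 bars × 7 beats = 168 beats; 6 beats/chord → 28 chords.
B: 12 bars × 7 beats = 84 beats; 6 beats/chord → 14 chords.
C: 4 bars × 7 beats = 28 beats; 4 beats/chord → 7 chords.
D: 18 bars × 7 beats = 126 beats; 3 beats/chord → 42 chords.
Total: 28 + 14 + 7 + 42 = 91.

91 chords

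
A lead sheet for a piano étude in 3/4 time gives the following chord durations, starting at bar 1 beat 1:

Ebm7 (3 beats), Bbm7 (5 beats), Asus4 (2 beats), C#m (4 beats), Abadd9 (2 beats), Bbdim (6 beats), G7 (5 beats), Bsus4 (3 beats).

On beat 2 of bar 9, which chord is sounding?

G7

Beat 2 of bar 9 is beat (9−1)×3 + 2 = 26 overall.
Running totals: Ebm7 ends at 3, Bbm7 ends at 8, Asus4 ends at 10, C#m ends at 14, Abadd9 ends at 16, Bbdim ends at 22, G7 ends at 27.
Beat 26 falls within G7.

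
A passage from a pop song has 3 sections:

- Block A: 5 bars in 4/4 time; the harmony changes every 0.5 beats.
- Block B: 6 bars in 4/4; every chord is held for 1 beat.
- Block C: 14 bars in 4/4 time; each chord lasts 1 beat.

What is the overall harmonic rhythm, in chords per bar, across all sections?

4.8 chords per bar

A: 5 bars of 4 beats is 20 beats; at 0.5 beats each that's 40 chords.
B: 6 bars of 4 beats is 24 beats; at 1 beat each that's 24 chords.
C: 14 bars of 4 beats is 56 beats; at 1 beat each that's 56 chords.
Overall: 120 chords over 25 bars → 120/25 = 4.8 chords per bar.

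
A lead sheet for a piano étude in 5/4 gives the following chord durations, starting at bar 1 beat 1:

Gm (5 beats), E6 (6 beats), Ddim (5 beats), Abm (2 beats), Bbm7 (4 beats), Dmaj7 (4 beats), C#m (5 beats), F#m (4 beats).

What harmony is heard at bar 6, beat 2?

Beat 2 of bar 6 is beat (6−1)×5 + 2 = 27 overall.
Running totals: Gm ends at 5, E6 ends at 11, Ddim ends at 16, Abm ends at 18, Bbm7 ends at 22, Dmaj7 ends at 26, C#m ends at 31.
Beat 27 falls within C#m.

C#m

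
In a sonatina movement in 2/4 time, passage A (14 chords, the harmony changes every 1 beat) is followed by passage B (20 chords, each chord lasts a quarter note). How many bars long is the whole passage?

A: 14 × 1 = 14 beats = 7 bars.
B: 20 × 1 = 20 beats = 10 bars.
Total: 7 + 10 = 17 bars.

17 bars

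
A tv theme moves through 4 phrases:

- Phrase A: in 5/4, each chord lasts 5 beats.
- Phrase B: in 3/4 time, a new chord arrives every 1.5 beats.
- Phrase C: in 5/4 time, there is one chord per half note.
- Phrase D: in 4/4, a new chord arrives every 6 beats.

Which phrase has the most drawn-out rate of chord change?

Phrase D

A: 5 beats/bar ÷ 5 beats/chord = 1 chord/bar.
B: 3 beats/bar ÷ 1.5 beats/chord = 2 chords/bar.
C: 5 beats/bar ÷ 2 beats/chord = 2.5 chords/bar.
D: 4 beats/bar ÷ 6 beats/chord = 2/3 chords/bar.
Slowest is D at 2/3 chords/bar.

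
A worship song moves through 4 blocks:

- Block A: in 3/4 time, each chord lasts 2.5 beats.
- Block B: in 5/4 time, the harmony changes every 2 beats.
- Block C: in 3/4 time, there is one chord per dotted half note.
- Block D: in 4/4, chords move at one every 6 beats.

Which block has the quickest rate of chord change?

Block B

A: 3 beats/bar ÷ 2.5 beats/chord = 1.2 chords/bar.
B: 5 beats/bar ÷ 2 beats/chord = 2.5 chords/bar.
C: 3 beats/bar ÷ 3 beats/chord = 1 chord/bar.
D: 4 beats/bar ÷ 6 beats/chord = 2/3 chords/bar.
Fastest is B at 2.5 chords/bar.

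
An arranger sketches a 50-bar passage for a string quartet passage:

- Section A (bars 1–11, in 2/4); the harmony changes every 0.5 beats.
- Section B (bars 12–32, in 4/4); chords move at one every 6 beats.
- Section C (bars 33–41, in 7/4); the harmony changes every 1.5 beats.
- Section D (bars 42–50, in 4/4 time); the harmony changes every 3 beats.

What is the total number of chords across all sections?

112 chords

A: 11·2 = 22 beats, 22/0.5 = 44 chords.
B: 21·4 = 84 beats, 84/6 = 14 chords.
C: 9·7 = 63 beats, 63/1.5 = 42 chords.
D: 9·4 = 36 beats, 36/3 = 12 chords.
Total: 44 + 14 + 42 + 12 = 112.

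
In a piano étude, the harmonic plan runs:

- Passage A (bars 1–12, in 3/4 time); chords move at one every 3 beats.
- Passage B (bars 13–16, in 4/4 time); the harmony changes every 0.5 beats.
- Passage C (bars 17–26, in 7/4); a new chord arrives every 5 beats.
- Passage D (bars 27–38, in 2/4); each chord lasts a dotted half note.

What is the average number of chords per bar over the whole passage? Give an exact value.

A: 12 bars of 3 beats is 36 beats; at 3 beats each that's 12 chords.
B: 4 bars of 4 beats is 16 beats; at 0.5 beats each that's 32 chords.
C: 10 bars of 7 beats is 70 beats; at 5 beats each that's 14 chords.
D: 12 bars of 2 beats is 24 beats; at 3 beats each that's 8 chords.
Overall: 66 chords over 38 bars → 66/38 = 33/19 chords per bar.

33/19 chords per bar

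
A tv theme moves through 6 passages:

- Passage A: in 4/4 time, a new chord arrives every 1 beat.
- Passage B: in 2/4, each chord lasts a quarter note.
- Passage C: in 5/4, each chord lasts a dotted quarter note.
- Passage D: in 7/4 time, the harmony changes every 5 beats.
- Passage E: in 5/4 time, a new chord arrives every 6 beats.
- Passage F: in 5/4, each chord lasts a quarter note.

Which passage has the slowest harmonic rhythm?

Passage E

A: 4/1 = 4 chords/bar.
B: 2/1 = 2 chords/bar.
C: 5/1.5 = 10/3 chords/bar.
D: 7/5 = 1.4 chords/bar.
E: 5/6 = 5/6 chords/bar.
F: 5/1 = 5 chords/bar.
Slowest is E at 5/6 chords/bar.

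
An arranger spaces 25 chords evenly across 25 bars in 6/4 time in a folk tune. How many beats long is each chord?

25 bars × 6 beats/bar = 150 beats total.
150 beats ÷ 25 chords = 6 beats per chord.

6 beats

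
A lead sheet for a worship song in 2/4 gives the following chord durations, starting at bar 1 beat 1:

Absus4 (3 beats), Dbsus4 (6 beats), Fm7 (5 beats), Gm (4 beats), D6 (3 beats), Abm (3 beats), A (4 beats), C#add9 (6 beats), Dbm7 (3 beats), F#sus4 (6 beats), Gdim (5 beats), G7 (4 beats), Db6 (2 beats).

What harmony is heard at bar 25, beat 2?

Beat 2 of bar 25 is beat (25−1)×2 + 2 = 50 overall.
Running totals: Absus4 ends at 3, Dbsus4 ends at 9, Fm7 ends at 14, Gm ends at 18, D6 ends at 21, Abm ends at 24, A ends at 28, C#add9 ends at 34, Dbm7 ends at 37, F#sus4 ends at 43, Gdim ends at 48, G7 ends at 52.
Beat 50 falls within G7.

G7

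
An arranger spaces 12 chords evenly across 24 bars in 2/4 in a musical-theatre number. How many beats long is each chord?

4 beats

24 bars × 2 beats/bar = 48 beats total.
48 beats ÷ 12 chords = 4 beats per chord.
(That is a whole note.)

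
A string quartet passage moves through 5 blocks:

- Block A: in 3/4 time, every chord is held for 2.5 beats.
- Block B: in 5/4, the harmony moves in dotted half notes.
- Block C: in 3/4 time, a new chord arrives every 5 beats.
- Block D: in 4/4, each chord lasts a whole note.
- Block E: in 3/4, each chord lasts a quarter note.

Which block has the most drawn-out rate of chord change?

A: 3 beats/bar ÷ 2.5 beats/chord = 1.2 chords/bar.
B: 5 beats/bar ÷ 3 beats/chord = 5/3 chords/bar.
C: 3 beats/bar ÷ 5 beats/chord = 0.6 chords/bar.
D: 4 beats/bar ÷ 4 beats/chord = 1 chord/bar.
E: 3 beats/bar ÷ 1 beat/chord = 3 chords/bar.
Slowest is C at 0.6 chords/bar.

Block C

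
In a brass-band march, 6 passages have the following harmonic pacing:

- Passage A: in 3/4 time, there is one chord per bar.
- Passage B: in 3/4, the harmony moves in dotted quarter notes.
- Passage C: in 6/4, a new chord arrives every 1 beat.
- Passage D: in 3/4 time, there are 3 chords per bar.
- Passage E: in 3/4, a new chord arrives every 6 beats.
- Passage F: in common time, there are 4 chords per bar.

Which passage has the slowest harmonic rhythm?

Passage E

A: 3 beats/bar ÷ 3 beats/chord = 1 chord/bar.
B: 3 beats/bar ÷ 1.5 beats/chord = 2 chords/bar.
C: 6 beats/bar ÷ 1 beat/chord = 6 chords/bar.
D: 3 beats/bar ÷ 1 beat/chord = 3 chords/bar.
E: 3 beats/bar ÷ 6 beats/chord = 0.5 chords/bar.
F: 4 beats/bar ÷ 1 beat/chord = 4 chords/bar.
Slowest is E at 0.5 chords/bar.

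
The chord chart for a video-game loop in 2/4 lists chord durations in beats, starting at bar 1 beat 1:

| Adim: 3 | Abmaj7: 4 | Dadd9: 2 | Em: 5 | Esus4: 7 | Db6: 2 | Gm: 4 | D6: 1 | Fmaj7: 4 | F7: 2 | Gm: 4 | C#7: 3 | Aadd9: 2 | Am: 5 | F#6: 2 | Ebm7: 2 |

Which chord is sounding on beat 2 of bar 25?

Beat 2 of bar 25 is beat (25−1)×2 + 2 = 50 overall.
Running totals: Adim ends at 3, Abmaj7 ends at 7, Dadd9 ends at 9, Em ends at 14, Esus4 ends at 21, Db6 ends at 23, Gm ends at 27, D6 ends at 28, Fmaj7 ends at 32, F7 ends at 34, Gm ends at 38, C#7 ends at 41, Aadd9 ends at 43, Am ends at 48, F#6 ends at 50.
Beat 50 falls within F#6.

F#6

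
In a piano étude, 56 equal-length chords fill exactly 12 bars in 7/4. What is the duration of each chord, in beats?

12 bars × 7 beats/bar = 84 beats total.
84 beats ÷ 56 chords = 1.5 beats per chord.
(That is a dotted quarter note.)

1.5 beats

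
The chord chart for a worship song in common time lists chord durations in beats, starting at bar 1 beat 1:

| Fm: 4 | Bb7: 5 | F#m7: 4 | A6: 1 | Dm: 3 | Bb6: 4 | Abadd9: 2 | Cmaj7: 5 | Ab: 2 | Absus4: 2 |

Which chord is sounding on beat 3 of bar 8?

Beat 3 of bar 8 is beat (8−1)×4 + 3 = 31 overall.
Running totals: Fm ends at 4, Bb7 ends at 9, F#m7 ends at 13, A6 ends at 14, Dm ends at 17, Bb6 ends at 21, Abadd9 ends at 23, Cmaj7 ends at 28, Ab ends at 30, Absus4 ends at 32.
Beat 31 falls within Absus4.

Absus4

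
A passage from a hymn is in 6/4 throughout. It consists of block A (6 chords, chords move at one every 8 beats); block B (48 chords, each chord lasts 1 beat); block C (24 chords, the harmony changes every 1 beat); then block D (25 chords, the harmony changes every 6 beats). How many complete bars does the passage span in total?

A: 6 × 8 = 48 beats = 8 bars.
B: 48 × 1 = 48 beats = 8 bars.
C: 24 × 1 = 24 beats = 4 bars.
D: 25 × 6 = 150 beats = 25 bars.
Total: 8 + 8 + 4 + 25 = 45 bars.

45 bars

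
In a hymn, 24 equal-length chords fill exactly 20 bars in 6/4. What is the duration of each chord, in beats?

20 bars × 6 beats/bar = 120 beats total.
120 beats ÷ 24 chords = 5 beats per chord.

5 beats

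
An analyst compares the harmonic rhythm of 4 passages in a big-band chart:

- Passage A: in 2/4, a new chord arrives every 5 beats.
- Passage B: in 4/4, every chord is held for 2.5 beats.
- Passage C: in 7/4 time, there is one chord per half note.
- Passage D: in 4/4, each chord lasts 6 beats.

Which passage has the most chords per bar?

A: each chord is 5 beats in 2/4, so 0.4 per bar.
B: each chord is 2.5 beats in 4/4, so 1.6 per bar.
C: each chord is 2 beats in 7/4, so 3.5 per bar.
D: each chord is 6 beats in 4/4, so 2/3 per bar.
Fastest is C at 3.5 chords/bar.

Passage C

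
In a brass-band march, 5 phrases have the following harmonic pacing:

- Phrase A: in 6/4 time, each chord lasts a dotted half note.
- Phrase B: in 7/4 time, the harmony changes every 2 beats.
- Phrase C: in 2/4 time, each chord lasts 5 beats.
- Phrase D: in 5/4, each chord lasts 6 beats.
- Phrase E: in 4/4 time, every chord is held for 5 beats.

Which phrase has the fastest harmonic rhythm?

A: each chord is 3 beats in 6/4, so 2 per bar.
B: each chord is 2 beats in 7/4, so 3.5 per bar.
C: each chord is 5 beats in 2/4, so 0.4 per bar.
D: each chord is 6 beats in 5/4, so 5/6 per bar.
E: each chord is 5 beats in 4/4, so 0.8 per bar.
Fastest is B at 3.5 chords/bar.

Phrase B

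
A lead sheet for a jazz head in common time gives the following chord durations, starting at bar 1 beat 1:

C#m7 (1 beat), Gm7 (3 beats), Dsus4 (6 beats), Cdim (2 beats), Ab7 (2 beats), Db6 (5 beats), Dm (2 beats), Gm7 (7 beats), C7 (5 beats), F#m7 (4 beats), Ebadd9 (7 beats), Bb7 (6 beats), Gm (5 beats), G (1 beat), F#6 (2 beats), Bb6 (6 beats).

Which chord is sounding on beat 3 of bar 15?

Beat 3 of bar 15 is beat (15−1)×4 + 3 = 59 overall.
Running totals: C#m7 ends at 1, Gm7 ends at 4, Dsus4 ends at 10, Cdim ends at 12, Ab7 ends at 14, Db6 ends at 19, Dm ends at 21, Gm7 ends at 28, C7 ends at 33, F#m7 ends at 37, Ebadd9 ends at 44, Bb7 ends at 50, Gm ends at 55, G ends at 56, F#6 ends at 58, Bb6 ends at 64.
Beat 59 falls within Bb6.

Bb6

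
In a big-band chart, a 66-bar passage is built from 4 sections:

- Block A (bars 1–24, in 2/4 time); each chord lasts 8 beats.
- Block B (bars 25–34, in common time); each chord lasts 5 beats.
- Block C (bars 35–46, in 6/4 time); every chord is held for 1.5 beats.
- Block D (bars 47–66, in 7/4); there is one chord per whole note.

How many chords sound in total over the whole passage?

97 chords

A: 24·2 = 48 beats, 48/8 = 6 chords.
B: 10·4 = 40 beats, 40/5 = 8 chords.
C: 12·6 = 72 beats, 72/1.5 = 48 chords.
D: 20·7 = 140 beats, 140/4 = 35 chords.
Total: 6 + 8 + 48 + 35 = 97.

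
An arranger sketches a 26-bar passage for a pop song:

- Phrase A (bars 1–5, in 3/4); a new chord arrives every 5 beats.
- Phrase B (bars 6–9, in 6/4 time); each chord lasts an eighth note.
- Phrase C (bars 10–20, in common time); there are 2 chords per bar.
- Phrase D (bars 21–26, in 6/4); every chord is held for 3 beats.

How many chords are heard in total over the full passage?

A has 15 beats and chords last 5 each, so 3 chords.
B has 24 beats and chords last 0.5 each, so 48 chords.
C has 44 beats and chords last 2 each, so 22 chords.
D has 36 beats and chords last 3 each, so 12 chords.
Total: 3 + 48 + 22 + 12 = 85.

85 chords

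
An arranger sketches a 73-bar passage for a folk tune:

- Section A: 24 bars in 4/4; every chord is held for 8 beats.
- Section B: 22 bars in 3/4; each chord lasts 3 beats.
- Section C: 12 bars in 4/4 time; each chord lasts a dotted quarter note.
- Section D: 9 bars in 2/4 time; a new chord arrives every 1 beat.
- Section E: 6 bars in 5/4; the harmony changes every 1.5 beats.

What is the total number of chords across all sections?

104 chords

A: 24·4 = 96 beats, 96/8 = 12 chords.
B: 22·3 = 66 beats, 66/3 = 22 chords.
C: 12·4 = 48 beats, 48/1.5 = 32 chords.
D: 9·2 = 18 beats, 18/1 = 18 chords.
E: 6·5 = 30 beats, 30/1.5 = 20 chords.
Total: 12 + 22 + 32 + 18 + 20 = 104.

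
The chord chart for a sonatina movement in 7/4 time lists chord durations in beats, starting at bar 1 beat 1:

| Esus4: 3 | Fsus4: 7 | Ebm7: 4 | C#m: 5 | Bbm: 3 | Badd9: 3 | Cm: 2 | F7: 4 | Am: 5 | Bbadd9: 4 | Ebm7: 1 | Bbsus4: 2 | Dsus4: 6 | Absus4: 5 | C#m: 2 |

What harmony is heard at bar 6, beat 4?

Bbadd9

Beat 4 of bar 6 is beat (6−1)×7 + 4 = 39 overall.
Running totals: Esus4 ends at 3, Fsus4 ends at 10, Ebm7 ends at 14, C#m ends at 19, Bbm ends at 22, Badd9 ends at 25, Cm ends at 27, F7 ends at 31, Am ends at 36, Bbadd9 ends at 40.
Beat 39 falls within Bbadd9.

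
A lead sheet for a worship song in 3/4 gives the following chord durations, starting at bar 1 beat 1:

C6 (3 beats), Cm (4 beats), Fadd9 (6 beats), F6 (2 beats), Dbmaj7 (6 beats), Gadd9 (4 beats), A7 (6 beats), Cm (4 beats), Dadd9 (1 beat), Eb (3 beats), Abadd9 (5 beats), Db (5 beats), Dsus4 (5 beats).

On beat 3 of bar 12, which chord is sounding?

Dadd9

Beat 3 of bar 12 is beat (12−1)×3 + 3 = 36 overall.
Running totals: C6 ends at 3, Cm ends at 7, Fadd9 ends at 13, F6 ends at 15, Dbmaj7 ends at 21, Gadd9 ends at 25, A7 ends at 31, Cm ends at 35, Dadd9 ends at 36.
Beat 36 falls within Dadd9.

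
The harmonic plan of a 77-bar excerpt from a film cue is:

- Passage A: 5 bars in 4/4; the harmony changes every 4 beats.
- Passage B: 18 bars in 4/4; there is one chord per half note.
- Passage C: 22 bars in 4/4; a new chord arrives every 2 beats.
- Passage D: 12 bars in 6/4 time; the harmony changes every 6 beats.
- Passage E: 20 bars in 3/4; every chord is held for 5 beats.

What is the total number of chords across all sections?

A: 5·4 = 20 beats, 20/4 = 5 chords.
B: 18·4 = 72 beats, 72/2 = 36 chords.
C: 22·4 = 88 beats, 88/2 = 44 chords.
D: 12·6 = 72 beats, 72/6 = 12 chords.
E: 20·3 = 60 beats, 60/5 = 12 chords.
Total: 5 + 36 + 44 + 12 + 12 = 109.

109 chords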